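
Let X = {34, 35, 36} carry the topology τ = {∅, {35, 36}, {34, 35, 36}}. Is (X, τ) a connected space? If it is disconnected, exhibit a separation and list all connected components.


(X, τ) is connected.

Find clopen sets (U ∈ τ with X ∖ U ∈ τ):
  U = ∅, X ∖ U = {34, 35, 36} — both open, so U is clopen.
  U = {34, 35, 36}, X ∖ U = ∅ — both open, so U is clopen.
Only trivial clopens (∅ and X) exist, so (X, τ) is connected.
Compute connected components by grouping points that agree on all clopens:
  component: {34, 35, 36}


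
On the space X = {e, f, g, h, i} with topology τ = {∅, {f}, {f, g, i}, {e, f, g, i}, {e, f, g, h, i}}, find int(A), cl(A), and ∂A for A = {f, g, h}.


int(A) = {f}, cl(A) = {e, f, g, h, i}, ∂A = {e, g, h, i}.

Closed sets in (X, τ) are complements of opens:
  closed(X, τ) = {∅, {h}, {e, h}, {e, g, h, i}, {e, f, g, h, i}}.
int(A) = ⋃ {U ∈ τ : U ⊆ A}. Opens contained in A: ∅, {f}.
Taking the union of these: int(A) = {f}.
cl(A) = ⋂ {C closed : A ⊆ C}. Closed sets containing A: {e, f, g, h, i}.
Intersecting these: cl(A) = {e, f, g, h, i}.
∂A = cl(A) ∖ int(A) = {e, f, g, h, i} ∖ {f} = {e, g, h, i}.


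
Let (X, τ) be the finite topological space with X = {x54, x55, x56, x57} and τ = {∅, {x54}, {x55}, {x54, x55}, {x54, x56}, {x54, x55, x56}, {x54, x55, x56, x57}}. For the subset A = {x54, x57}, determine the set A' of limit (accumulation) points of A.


A' = {x56, x57}

For each x ∈ X, list the open sets U ∈ τ with x ∈ U, then check whether U ∩ (A ∖ {x}) ≠ ∅ for every such U.
  x = x54: open {x54} ∋ x has {x54} ∩ (A ∖ {x54}) = ∅, so x is NOT a limit point.
  x = x55: open {x55} ∋ x has {x55} ∩ (A ∖ {x55}) = ∅, so x is NOT a limit point.
  x = x56: opens ∋ x are {x54, x56}, {x54, x55, x56}, {x54, x55, x56, x57}; each meets A ∖ {x56}, so x IS a limit point.
  x = x57: opens ∋ x are {x54, x55, x56, x57}; each meets A ∖ {x57}, so x IS a limit point.
Collecting: A' = {x56, x57}.


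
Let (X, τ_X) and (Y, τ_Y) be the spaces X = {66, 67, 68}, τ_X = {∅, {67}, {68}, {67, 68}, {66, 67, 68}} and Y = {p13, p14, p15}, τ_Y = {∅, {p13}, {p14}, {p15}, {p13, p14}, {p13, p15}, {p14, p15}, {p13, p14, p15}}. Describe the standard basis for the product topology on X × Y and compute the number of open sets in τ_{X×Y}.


Basis B = {∅ × ∅, {67} × {p13}, {67} × {p14}, {67} × {p15}, {68} × {p13}, {68} × {p14}, {68} × {p15}, {67} × {p13, p14}, {67} × {p13, p15}, {67, 68} × {p13}, {67} × {p14, p15}, {67, 68} × {p14}, {67, 68} × {p15}, {68} × {p13, p14}, {68} × {p13, p15}, {68} × {p14, p15}, {66, 67, 68} × {p13}, {66, 67, 68} × {p14}, {66, 67, 68} × {p15}, {67} × {p13, p14, p15}, {68} × {p13, p14, p15}, {67, 68} × {p13, p14}, {67, 68} × {p13, p15}, {67, 68} × {p14, p15}, {66, 67, 68} × {p13, p14}, {66, 67, 68} × {p13, p15}, {66, 67, 68} × {p14, p15}, {67, 68} × {p13, p14, p15}, {66, 67, 68} × {p13, p14, p15}}; |τ_{X×Y}| = 125.

Enumerate products U × V with U ∈ τ_X, V ∈ τ_Y (deduplicated):
  ∅ × ∅ = {} (∅)
  {67} × {p13} = {(67,p13)}
  {67} × {p14} = {(67,p14)}
  {67} × {p15} = {(67,p15)}
  {68} × {p13} = {(68,p13)}
  {68} × {p14} = {(68,p14)}
  {68} × {p15} = {(68,p15)}
  {67} × {p13, p14} = {(67,p13), (67,p14)}
  {67} × {p13, p15} = {(67,p13), (67,p15)}
  {67, 68} × {p13} = {(67,p13), (68,p13)}
  {67} × {p14, p15} = {(67,p14), (67,p15)}
  {67, 68} × {p14} = {(67,p14), (68,p14)}
  {67, 68} × {p15} = {(67,p15), (68,p15)}
  {68} × {p13, p14} = {(68,p13), (68,p14)}
  {68} × {p13, p15} = {(68,p13), (68,p15)}
  {68} × {p14, p15} = {(68,p14), (68,p15)}
  {66, 67, 68} × {p13} = {(66,p13), (67,p13), (68,p13)}
  {66, 67, 68} × {p14} = {(66,p14), (67,p14), (68,p14)}
  {66, 67, 68} × {p15} = {(66,p15), (67,p15), (68,p15)}
  {67} × {p13, p14, p15} = {(67,p13), (67,p14), (67,p15)}
  {68} × {p13, p14, p15} = {(68,p13), (68,p14), (68,p15)}
  {67, 68} × {p13, p14} = {(67,p13), (67,p14), (68,p13), (68,p14)}
  {67, 68} × {p13, p15} = {(67,p13), (67,p15), (68,p13), (68,p15)}
  {67, 68} × {p14, p15} = {(67,p14), (67,p15), (68,p14), (68,p15)}
  {66, 67, 68} × {p13, p14} = {(66,p13), (66,p14), (67,p13), (67,p14), (68,p13), (68,p14)}
  {66, 67, 68} × {p13, p15} = {(66,p13), (66,p15), (67,p13), (67,p15), (68,p13), (68,p15)}
  {66, 67, 68} × {p14, p15} = {(66,p14), (66,p15), (67,p14), (67,p15), (68,p14), (68,p15)}
  {67, 68} × {p13, p14, p15} = {(67,p13), (67,p14), (67,p15), (68,p13), (68,p14), (68,p15)}
  {66, 67, 68} × {p13, p14, p15} = {(66,p13), (66,p14), (66,p15), (67,p13), (67,p14), (67,p15), (68,p13), (68,p14), (68,p15)}
These 29 distinct sets form the basis B.
Close under arbitrary unions to get τ_{X×Y}; counting gives |τ_{X×Y}| = 125.


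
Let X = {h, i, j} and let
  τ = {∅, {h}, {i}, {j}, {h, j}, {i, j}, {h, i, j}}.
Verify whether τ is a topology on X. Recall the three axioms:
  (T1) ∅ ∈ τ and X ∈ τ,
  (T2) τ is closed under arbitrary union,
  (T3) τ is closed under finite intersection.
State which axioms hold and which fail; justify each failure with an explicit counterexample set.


τ is NOT a topology on X.

Axiom (T1): ∅ ∈ τ? Yes; X ∈ τ? Yes.
Axiom (T2/T3): check pairwise unions and intersections of members of τ.
Counterexample for (T2): {h} ∪ {i} = {h, i} ∉ τ. Therefore τ is NOT a topology.


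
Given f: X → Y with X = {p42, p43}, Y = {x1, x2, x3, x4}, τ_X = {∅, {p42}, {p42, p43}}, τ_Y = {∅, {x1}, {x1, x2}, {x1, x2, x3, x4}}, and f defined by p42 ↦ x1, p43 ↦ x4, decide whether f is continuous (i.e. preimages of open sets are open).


f IS continuous.

Compute f^{-1}(U) for each U ∈ τ_Y:
  U = ∅: f^{-1}(U) = ∅ ∈ τ_X ✓.
  U = {x1}: f^{-1}(U) = {p42} ∈ τ_X ✓.
  U = {x1, x2}: f^{-1}(U) = {p42} ∈ τ_X ✓.
  U = {x1, x2, x3, x4}: f^{-1}(U) = {p42, p43} ∈ τ_X ✓.
Every preimage lies in τ_X, so f IS continuous.


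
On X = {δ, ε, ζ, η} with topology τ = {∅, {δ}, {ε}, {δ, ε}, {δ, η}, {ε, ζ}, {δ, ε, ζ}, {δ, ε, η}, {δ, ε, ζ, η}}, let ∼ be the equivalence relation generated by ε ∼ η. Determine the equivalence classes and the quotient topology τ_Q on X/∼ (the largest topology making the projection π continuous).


X/∼ = {[δ], [ε=η], [ζ]}; |τ_Q| = 4.

Equivalence classes: [δ], [ε=η], [ζ].
Quotient map π: X → X/∼ sends δ ↦ [δ], ε ↦ [ε=η], ζ ↦ [ζ], η ↦ [ε=η].
For each subset V ⊆ X/∼, compute π^{-1}(V) ⊆ X and check whether π^{-1}(V) ∈ τ. V is open in τ_Q iff π^{-1}(V) ∈ τ.
  V = {}: π^{-1}(V) = ∅ ∈ τ ✓.
  V = {[δ]}: π^{-1}(V) = {δ} ∈ τ ✓.
  V = {[ε=η]}: π^{-1}(V) = {ε, η} ∉ τ ✗.
  V = {[δ], [ε=η]}: π^{-1}(V) = {δ, ε, η} ∈ τ ✓.
  V = {[ζ]}: π^{-1}(V) = {ζ} ∉ τ ✗.
  V = {[δ], [ζ]}: π^{-1}(V) = {δ, ζ} ∉ τ ✗.
  V = {[ε=η], [ζ]}: π^{-1}(V) = {ε, ζ, η} ∉ τ ✗.
  V = {[δ], [ε=η], [ζ]}: π^{-1}(V) = {δ, ε, ζ, η} ∈ τ ✓.
Open sets in the quotient: τ_Q = {{}, {[δ]}, {[δ], [ε=η]}, {[δ], [ε=η], [ζ]}} (4 elements).


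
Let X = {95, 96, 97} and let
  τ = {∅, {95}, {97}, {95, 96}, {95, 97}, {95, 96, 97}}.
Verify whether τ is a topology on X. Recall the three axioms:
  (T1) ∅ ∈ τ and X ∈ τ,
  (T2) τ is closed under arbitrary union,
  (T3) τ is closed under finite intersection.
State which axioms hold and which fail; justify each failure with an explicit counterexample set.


τ IS a topology on X.

Axiom (T1): ∅ ∈ τ? Yes; X ∈ τ? Yes.
Axiom (T2/T3): check pairwise unions and intersections of members of τ.
All pairwise intersections and unions checked — each lies in τ. Therefore τ satisfies (T1), (T2), (T3): it IS a topology on X.


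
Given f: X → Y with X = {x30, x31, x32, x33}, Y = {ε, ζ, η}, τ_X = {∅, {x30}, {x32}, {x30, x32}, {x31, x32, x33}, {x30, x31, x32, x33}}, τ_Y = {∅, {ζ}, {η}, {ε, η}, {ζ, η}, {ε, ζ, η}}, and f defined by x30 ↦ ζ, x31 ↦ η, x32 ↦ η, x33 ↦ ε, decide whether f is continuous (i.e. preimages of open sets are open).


f is NOT continuous.

Compute f^{-1}(U) for each U ∈ τ_Y:
  U = ∅: f^{-1}(U) = ∅ ∈ τ_X ✓.
  U = {ζ}: f^{-1}(U) = {x30} ∈ τ_X ✓.
  U = {η}: f^{-1}(U) = {x31, x32} ∉ τ_X ✗.
  U = {ε, η}: f^{-1}(U) = {x31, x32, x33} ∈ τ_X ✓.
  U = {ζ, η}: f^{-1}(U) = {x30, x31, x32} ∉ τ_X ✗.
  U = {ε, ζ, η}: f^{-1}(U) = {x30, x31, x32, x33} ∈ τ_X ✓.
Found U = {η} with f^{-1}(U) = {x31, x32} not in τ_X. Therefore f is NOT continuous.


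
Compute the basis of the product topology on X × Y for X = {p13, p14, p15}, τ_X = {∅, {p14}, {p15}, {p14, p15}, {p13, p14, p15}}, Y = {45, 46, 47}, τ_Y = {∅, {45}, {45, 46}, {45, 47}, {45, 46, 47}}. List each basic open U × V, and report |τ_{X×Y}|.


Basis B = {∅ × ∅, {p14} × {45}, {p15} × {45}, {p14} × {45, 46}, {p14} × {45, 47}, {p14, p15} × {45}, {p15} × {45, 46}, {p15} × {45, 47}, {p13, p14, p15} × {45}, {p14} × {45, 46, 47}, {p15} × {45, 46, 47}, {p14, p15} × {45, 46}, {p14, p15} × {45, 47}, {p13, p14, p15} × {45, 46}, {p13, p14, p15} × {45, 47}, {p14, p15} × {45, 46, 47}, {p13, p14, p15} × {45, 46, 47}}; |τ_{X×Y}| = 50.

Enumerate products U × V with U ∈ τ_X, V ∈ τ_Y (deduplicated):
  ∅ × ∅ = {} (∅)
  {p14} × {45} = {(p14,45)}
  {p15} × {45} = {(p15,45)}
  {p14} × {45, 46} = {(p14,45), (p14,46)}
  {p14} × {45, 47} = {(p14,45), (p14,47)}
  {p14, p15} × {45} = {(p14,45), (p15,45)}
  {p15} × {45, 46} = {(p15,45), (p15,46)}
  {p15} × {45, 47} = {(p15,45), (p15,47)}
  {p13, p14, p15} × {45} = {(p13,45), (p14,45), (p15,45)}
  {p14} × {45, 46, 47} = {(p14,45), (p14,46), (p14,47)}
  {p15} × {45, 46, 47} = {(p15,45), (p15,46), (p15,47)}
  {p14, p15} × {45, 46} = {(p14,45), (p14,46), (p15,45), (p15,46)}
  {p14, p15} × {45, 47} = {(p14,45), (p14,47), (p15,45), (p15,47)}
  {p13, p14, p15} × {45, 46} = {(p13,45), (p13,46), (p14,45), (p14,46), (p15,45), (p15,46)}
  {p13, p14, p15} × {45, 47} = {(p13,45), (p13,47), (p14,45), (p14,47), (p15,45), (p15,47)}
  {p14, p15} × {45, 46, 47} = {(p14,45), (p14,46), (p14,47), (p15,45), (p15,46), (p15,47)}
  {p13, p14, p15} × {45, 46, 47} = {(p13,45), (p13,46), (p13,47), (p14,45), (p14,46), (p14,47), (p15,45), (p15,46), (p15,47)}
These 17 distinct sets form the basis B.
Close under arbitrary unions to get τ_{X×Y}; counting gives |τ_{X×Y}| = 50.


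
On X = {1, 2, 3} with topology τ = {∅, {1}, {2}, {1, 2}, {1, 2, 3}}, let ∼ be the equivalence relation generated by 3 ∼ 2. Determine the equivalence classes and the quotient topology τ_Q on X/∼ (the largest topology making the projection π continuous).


X/∼ = {[1], [2=3]}; |τ_Q| = 3.

Equivalence classes: [1], [2=3].
Quotient map π: X → X/∼ sends 1 ↦ [1], 2 ↦ [2=3], 3 ↦ [2=3].
For each subset V ⊆ X/∼, compute π^{-1}(V) ⊆ X and check whether π^{-1}(V) ∈ τ. V is open in τ_Q iff π^{-1}(V) ∈ τ.
  V = {}: π^{-1}(V) = ∅ ∈ τ ✓.
  V = {[1]}: π^{-1}(V) = {1} ∈ τ ✓.
  V = {[2=3]}: π^{-1}(V) = {2, 3} ∉ τ ✗.
  V = {[1], [2=3]}: π^{-1}(V) = {1, 2, 3} ∈ τ ✓.
Open sets in the quotient: τ_Q = {{}, {[1]}, {[1], [2=3]}} (3 elements).


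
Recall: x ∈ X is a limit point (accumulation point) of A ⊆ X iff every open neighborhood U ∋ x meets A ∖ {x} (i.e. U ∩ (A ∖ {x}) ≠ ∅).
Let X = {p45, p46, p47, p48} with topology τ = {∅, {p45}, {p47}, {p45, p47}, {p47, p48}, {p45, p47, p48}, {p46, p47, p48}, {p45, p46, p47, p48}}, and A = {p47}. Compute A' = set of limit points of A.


A' = {p46, p48}

For each x ∈ X, list the open sets U ∈ τ with x ∈ U, then check whether U ∩ (A ∖ {x}) ≠ ∅ for every such U.
  x = p45: open {p45} ∋ x has {p45} ∩ (A ∖ {p45}) = ∅, so x is NOT a limit point.
  x = p46: opens ∋ x are {p46, p47, p48}, {p45, p46, p47, p48}; each meets A ∖ {p46}, so x IS a limit point.
  x = p47: open {p47} ∋ x has {p47} ∩ (A ∖ {p47}) = ∅, so x is NOT a limit point.
  x = p48: opens ∋ x are {p47, p48}, {p45, p47, p48}, {p46, p47, p48}, {p45, p46, p47, p48}; each meets A ∖ {p48}, so x IS a limit point.
Collecting: A' = {p46, p48}.


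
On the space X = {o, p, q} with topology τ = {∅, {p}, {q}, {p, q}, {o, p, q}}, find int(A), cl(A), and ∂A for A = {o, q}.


int(A) = {q}, cl(A) = {o, q}, ∂A = {o}.

Closed sets in (X, τ) are complements of opens:
  closed(X, τ) = {∅, {o}, {o, p}, {o, q}, {o, p, q}}.
int(A) = ⋃ {U ∈ τ : U ⊆ A}. Opens contained in A: ∅, {q}.
Taking the union of these: int(A) = {q}.
cl(A) = ⋂ {C closed : A ⊆ C}. Closed sets containing A: {o, q}, {o, p, q}.
Intersecting these: cl(A) = {o, q}.
∂A = cl(A) ∖ int(A) = {o, q} ∖ {q} = {o}.


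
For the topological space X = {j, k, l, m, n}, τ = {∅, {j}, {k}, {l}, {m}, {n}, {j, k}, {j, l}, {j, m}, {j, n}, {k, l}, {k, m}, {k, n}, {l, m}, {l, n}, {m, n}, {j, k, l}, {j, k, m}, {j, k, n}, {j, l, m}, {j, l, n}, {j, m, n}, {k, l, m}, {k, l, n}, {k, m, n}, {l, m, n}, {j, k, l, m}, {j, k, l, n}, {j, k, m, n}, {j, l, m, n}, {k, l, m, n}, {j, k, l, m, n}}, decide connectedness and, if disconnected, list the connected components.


(X, τ) is disconnected; components = [{j}, {k}, {l}, {m}, {n}].

Find clopen sets (U ∈ τ with X ∖ U ∈ τ):
  U = ∅, X ∖ U = {j, k, l, m, n} — both open, so U is clopen.
  U = {j}, X ∖ U = {k, l, m, n} — both open, so U is clopen.
  U = {k}, X ∖ U = {j, l, m, n} — both open, so U is clopen.
  U = {l}, X ∖ U = {j, k, m, n} — both open, so U is clopen.
  U = {m}, X ∖ U = {j, k, l, n} — both open, so U is clopen.
  U = {n}, X ∖ U = {j, k, l, m} — both open, so U is clopen.
  U = {j, k}, X ∖ U = {l, m, n} — both open, so U is clopen.
  U = {j, l}, X ∖ U = {k, m, n} — both open, so U is clopen.
  U = {j, m}, X ∖ U = {k, l, n} — both open, so U is clopen.
  U = {j, n}, X ∖ U = {k, l, m} — both open, so U is clopen.
  U = {k, l}, X ∖ U = {j, m, n} — both open, so U is clopen.
  U = {k, m}, X ∖ U = {j, l, n} — both open, so U is clopen.
  U = {k, n}, X ∖ U = {j, l, m} — both open, so U is clopen.
  U = {l, m}, X ∖ U = {j, k, n} — both open, so U is clopen.
  U = {l, n}, X ∖ U = {j, k, m} — both open, so U is clopen.
  U = {m, n}, X ∖ U = {j, k, l} — both open, so U is clopen.
  U = {j, k, l}, X ∖ U = {m, n} — both open, so U is clopen.
  U = {j, k, m}, X ∖ U = {l, n} — both open, so U is clopen.
  U = {j, k, n}, X ∖ U = {l, m} — both open, so U is clopen.
  U = {j, l, m}, X ∖ U = {k, n} — both open, so U is clopen.
  U = {j, l, n}, X ∖ U = {k, m} — both open, so U is clopen.
  U = {j, m, n}, X ∖ U = {k, l} — both open, so U is clopen.
  U = {k, l, m}, X ∖ U = {j, n} — both open, so U is clopen.
  U = {k, l, n}, X ∖ U = {j, m} — both open, so U is clopen.
  U = {k, m, n}, X ∖ U = {j, l} — both open, so U is clopen.
  U = {l, m, n}, X ∖ U = {j, k} — both open, so U is clopen.
  U = {j, k, l, m}, X ∖ U = {n} — both open, so U is clopen.
  U = {j, k, l, n}, X ∖ U = {m} — both open, so U is clopen.
  U = {j, k, m, n}, X ∖ U = {l} — both open, so U is clopen.
  U = {j, l, m, n}, X ∖ U = {k} — both open, so U is clopen.
  U = {k, l, m, n}, X ∖ U = {j} — both open, so U is clopen.
  U = {j, k, l, m, n}, X ∖ U = ∅ — both open, so U is clopen.
Nontrivial clopen(s) exist: e.g. {k, m, n}. So (X, τ) is disconnected.
Compute connected components by grouping points that agree on all clopens:
  component: {j}
  component: {k}
  component: {l}
  component: {m}
  component: {n}


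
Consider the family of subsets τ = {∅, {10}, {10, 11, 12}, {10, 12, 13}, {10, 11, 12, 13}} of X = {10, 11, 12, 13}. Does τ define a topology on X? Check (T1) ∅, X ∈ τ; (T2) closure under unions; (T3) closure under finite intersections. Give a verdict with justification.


τ is NOT a topology on X.

Axiom (T1): ∅ ∈ τ? Yes; X ∈ τ? Yes.
Axiom (T2/T3): check pairwise unions and intersections of members of τ.
Counterexample for (T3): {10, 11, 12} ∩ {10, 12, 13} = {10, 12} ∉ τ. Therefore τ is NOT a topology.


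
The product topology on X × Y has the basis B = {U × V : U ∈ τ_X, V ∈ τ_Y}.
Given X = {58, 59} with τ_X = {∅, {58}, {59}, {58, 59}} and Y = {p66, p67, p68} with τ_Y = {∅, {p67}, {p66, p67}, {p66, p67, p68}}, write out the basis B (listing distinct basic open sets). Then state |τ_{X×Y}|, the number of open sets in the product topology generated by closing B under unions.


Basis B = {∅ × ∅, {58} × {p67}, {59} × {p67}, {58} × {p66, p67}, {58, 59} × {p67}, {59} × {p66, p67}, {58} × {p66, p67, p68}, {59} × {p66, p67, p68}, {58, 59} × {p66, p67}, {58, 59} × {p66, p67, p68}}; |τ_{X×Y}| = 16.

Enumerate products U × V with U ∈ τ_X, V ∈ τ_Y (deduplicated):
  ∅ × ∅ = {} (∅)
  {58} × {p67} = {(58,p67)}
  {59} × {p67} = {(59,p67)}
  {58} × {p66, p67} = {(58,p66), (58,p67)}
  {58, 59} × {p67} = {(58,p67), (59,p67)}
  {59} × {p66, p67} = {(59,p66), (59,p67)}
  {58} × {p66, p67, p68} = {(58,p66), (58,p67), (58,p68)}
  {59} × {p66, p67, p68} = {(59,p66), (59,p67), (59,p68)}
  {58, 59} × {p66, p67} = {(58,p66), (58,p67), (59,p66), (59,p67)}
  {58, 59} × {p66, p67, p68} = {(58,p66), (58,p67), (58,p68), (59,p66), (59,p67), (59,p68)}
These 10 distinct sets form the basis B.
Close under arbitrary unions to get τ_{X×Y}; counting gives |τ_{X×Y}| = 16.


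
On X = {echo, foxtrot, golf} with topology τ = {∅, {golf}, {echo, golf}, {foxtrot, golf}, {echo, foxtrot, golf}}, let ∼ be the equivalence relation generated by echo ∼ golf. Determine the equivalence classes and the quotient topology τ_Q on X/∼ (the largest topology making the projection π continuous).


X/∼ = {[echo=golf], [foxtrot]}; |τ_Q| = 3.

Equivalence classes: [echo=golf], [foxtrot].
Quotient map π: X → X/∼ sends echo ↦ [echo=golf], foxtrot ↦ [foxtrot], golf ↦ [echo=golf].
For each subset V ⊆ X/∼, compute π^{-1}(V) ⊆ X and check whether π^{-1}(V) ∈ τ. V is open in τ_Q iff π^{-1}(V) ∈ τ.
  V = {}: π^{-1}(V) = ∅ ∈ τ ✓.
  V = {[echo=golf]}: π^{-1}(V) = {echo, golf} ∈ τ ✓.
  V = {[foxtrot]}: π^{-1}(V) = {foxtrot} ∉ τ ✗.
  V = {[echo=golf], [foxtrot]}: π^{-1}(V) = {echo, foxtrot, golf} ∈ τ ✓.
Open sets in the quotient: τ_Q = {{}, {[echo=golf]}, {[echo=golf], [foxtrot]}} (3 elements).


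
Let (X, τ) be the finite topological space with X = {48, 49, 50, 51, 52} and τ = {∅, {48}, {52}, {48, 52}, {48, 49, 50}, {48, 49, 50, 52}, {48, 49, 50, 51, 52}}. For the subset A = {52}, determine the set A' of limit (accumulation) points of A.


A' = {51}

For each x ∈ X, list the open sets U ∈ τ with x ∈ U, then check whether U ∩ (A ∖ {x}) ≠ ∅ for every such U.
  x = 48: open {48} ∋ x has {48} ∩ (A ∖ {48}) = ∅, so x is NOT a limit point.
  x = 49: open {48, 49, 50} ∋ x has {48, 49, 50} ∩ (A ∖ {49}) = ∅, so x is NOT a limit point.
  x = 50: open {48, 49, 50} ∋ x has {48, 49, 50} ∩ (A ∖ {50}) = ∅, so x is NOT a limit point.
  x = 51: opens ∋ x are {48, 49, 50, 51, 52}; each meets A ∖ {51}, so x IS a limit point.
  x = 52: open {52} ∋ x has {52} ∩ (A ∖ {52}) = ∅, so x is NOT a limit point.
Collecting: A' = {51}.


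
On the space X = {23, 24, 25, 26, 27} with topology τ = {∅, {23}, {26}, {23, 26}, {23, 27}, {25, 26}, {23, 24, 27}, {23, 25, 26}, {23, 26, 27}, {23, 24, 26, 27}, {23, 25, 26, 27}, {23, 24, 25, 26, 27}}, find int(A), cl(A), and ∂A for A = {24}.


int(A) = ∅, cl(A) = {24}, ∂A = {24}.

Closed sets in (X, τ) are complements of opens:
  closed(X, τ) = {∅, {24}, {25}, {24, 25}, {24, 27}, {25, 26}, {23, 24, 27}, {24, 25, 26}, {24, 25, 27}, {23, 24, 25, 27}, {24, 25, 26, 27}, {23, 24, 25, 26, 27}}.
int(A) = ⋃ {U ∈ τ : U ⊆ A}. Opens contained in A: ∅.
Taking the union of these: int(A) = ∅.
cl(A) = ⋂ {C closed : A ⊆ C}. Closed sets containing A: {24}, {24, 25}, {24, 27}, {23, 24, 27}, {24, 25, 26}, {24, 25, 27}, {23, 24, 25, 27}, {24, 25, 26, 27}, {23, 24, 25, 26, 27}.
Intersecting these: cl(A) = {24}.
∂A = cl(A) ∖ int(A) = {24} ∖ ∅ = {24}.


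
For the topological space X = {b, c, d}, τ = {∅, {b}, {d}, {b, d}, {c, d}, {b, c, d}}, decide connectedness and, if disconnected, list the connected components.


(X, τ) is disconnected; components = [{b}, {c, d}].

Find clopen sets (U ∈ τ with X ∖ U ∈ τ):
  U = ∅, X ∖ U = {b, c, d} — both open, so U is clopen.
  U = {b}, X ∖ U = {c, d} — both open, so U is clopen.
  U = {c, d}, X ∖ U = {b} — both open, so U is clopen.
  U = {b, c, d}, X ∖ U = ∅ — both open, so U is clopen.
Nontrivial clopen(s) exist: e.g. {c, d}. So (X, τ) is disconnected.
Compute connected components by grouping points that agree on all clopens:
  component: {b}
  component: {c, d}


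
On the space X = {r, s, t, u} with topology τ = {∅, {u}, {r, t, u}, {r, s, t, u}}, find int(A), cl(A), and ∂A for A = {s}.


int(A) = ∅, cl(A) = {s}, ∂A = {s}.

Closed sets in (X, τ) are complements of opens:
  closed(X, τ) = {∅, {s}, {r, s, t}, {r, s, t, u}}.
int(A) = ⋃ {U ∈ τ : U ⊆ A}. Opens contained in A: ∅.
Taking the union of these: int(A) = ∅.
cl(A) = ⋂ {C closed : A ⊆ C}. Closed sets containing A: {s}, {r, s, t}, {r, s, t, u}.
Intersecting these: cl(A) = {s}.
∂A = cl(A) ∖ int(A) = {s} ∖ ∅ = {s}.


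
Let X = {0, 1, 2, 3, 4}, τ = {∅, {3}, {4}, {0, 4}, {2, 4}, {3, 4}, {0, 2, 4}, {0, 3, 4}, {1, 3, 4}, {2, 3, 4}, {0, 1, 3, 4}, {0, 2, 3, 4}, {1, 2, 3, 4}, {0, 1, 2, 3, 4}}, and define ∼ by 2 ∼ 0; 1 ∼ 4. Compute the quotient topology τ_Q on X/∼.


X/∼ = {[0=2], [1=4], [3]}; |τ_Q| = 4.

Equivalence classes: [0=2], [1=4], [3].
Quotient map π: X → X/∼ sends 0 ↦ [0=2], 1 ↦ [1=4], 2 ↦ [0=2], 3 ↦ [3], 4 ↦ [1=4].
For each subset V ⊆ X/∼, compute π^{-1}(V) ⊆ X and check whether π^{-1}(V) ∈ τ. V is open in τ_Q iff π^{-1}(V) ∈ τ.
  V = {}: π^{-1}(V) = ∅ ∈ τ ✓.
  V = {[0=2]}: π^{-1}(V) = {0, 2} ∉ τ ✗.
  V = {[1=4]}: π^{-1}(V) = {1, 4} ∉ τ ✗.
  V = {[0=2], [1=4]}: π^{-1}(V) = {0, 1, 2, 4} ∉ τ ✗.
  V = {[3]}: π^{-1}(V) = {3} ∈ τ ✓.
  V = {[0=2], [3]}: π^{-1}(V) = {0, 2, 3} ∉ τ ✗.
  V = {[1=4], [3]}: π^{-1}(V) = {1, 3, 4} ∈ τ ✓.
  V = {[0=2], [1=4], [3]}: π^{-1}(V) = {0, 1, 2, 3, 4} ∈ τ ✓.
Open sets in the quotient: τ_Q = {{}, {[3]}, {[1=4], [3]}, {[0=2], [1=4], [3]}} (4 elements).


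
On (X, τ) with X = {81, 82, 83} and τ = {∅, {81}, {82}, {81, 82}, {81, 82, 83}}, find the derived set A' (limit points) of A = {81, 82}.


A' = {83}

For each x ∈ X, list the open sets U ∈ τ with x ∈ U, then check whether U ∩ (A ∖ {x}) ≠ ∅ for every such U.
  x = 81: open {81} ∋ x has {81} ∩ (A ∖ {81}) = ∅, so x is NOT a limit point.
  x = 82: open {82} ∋ x has {82} ∩ (A ∖ {82}) = ∅, so x is NOT a limit point.
  x = 83: opens ∋ x are {81, 82, 83}; each meets A ∖ {83}, so x IS a limit point.
Collecting: A' = {83}.


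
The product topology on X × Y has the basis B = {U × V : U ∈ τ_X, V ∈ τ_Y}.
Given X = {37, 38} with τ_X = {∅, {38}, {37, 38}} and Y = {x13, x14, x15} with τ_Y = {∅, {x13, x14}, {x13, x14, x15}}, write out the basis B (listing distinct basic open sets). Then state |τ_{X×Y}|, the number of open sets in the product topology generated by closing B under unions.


Basis B = {∅ × ∅, {38} × {x13, x14}, {38} × {x13, x14, x15}, {37, 38} × {x13, x14}, {37, 38} × {x13, x14, x15}}; |τ_{X×Y}| = 6.

Enumerate products U × V with U ∈ τ_X, V ∈ τ_Y (deduplicated):
  ∅ × ∅ = {} (∅)
  {38} × {x13, x14} = {(38,x13), (38,x14)}
  {38} × {x13, x14, x15} = {(38,x13), (38,x14), (38,x15)}
  {37, 38} × {x13, x14} = {(37,x13), (37,x14), (38,x13), (38,x14)}
  {37, 38} × {x13, x14, x15} = {(37,x13), (37,x14), (37,x15), (38,x13), (38,x14), (38,x15)}
These 5 distinct sets form the basis B.
Close under arbitrary unions to get τ_{X×Y}; counting gives |τ_{X×Y}| = 6.


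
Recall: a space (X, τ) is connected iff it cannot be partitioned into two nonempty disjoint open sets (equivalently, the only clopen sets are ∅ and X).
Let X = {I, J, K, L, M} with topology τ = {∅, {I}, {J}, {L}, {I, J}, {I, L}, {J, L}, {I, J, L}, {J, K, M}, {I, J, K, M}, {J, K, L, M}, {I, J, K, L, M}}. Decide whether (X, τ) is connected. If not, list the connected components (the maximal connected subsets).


(X, τ) is disconnected; components = [{I}, {L}, {J, K, M}].

Find clopen sets (U ∈ τ with X ∖ U ∈ τ):
  U = ∅, X ∖ U = {I, J, K, L, M} — both open, so U is clopen.
  U = {I}, X ∖ U = {J, K, L, M} — both open, so U is clopen.
  U = {L}, X ∖ U = {I, J, K, M} — both open, so U is clopen.
  U = {I, L}, X ∖ U = {J, K, M} — both open, so U is clopen.
  U = {J, K, M}, X ∖ U = {I, L} — both open, so U is clopen.
  U = {I, J, K, M}, X ∖ U = {L} — both open, so U is clopen.
  U = {J, K, L, M}, X ∖ U = {I} — both open, so U is clopen.
  U = {I, J, K, L, M}, X ∖ U = ∅ — both open, so U is clopen.
Nontrivial clopen(s) exist: e.g. {J, K, M}. So (X, τ) is disconnected.
Compute connected components by grouping points that agree on all clopens:
  component: {I}
  component: {L}
  component: {J, K, M}


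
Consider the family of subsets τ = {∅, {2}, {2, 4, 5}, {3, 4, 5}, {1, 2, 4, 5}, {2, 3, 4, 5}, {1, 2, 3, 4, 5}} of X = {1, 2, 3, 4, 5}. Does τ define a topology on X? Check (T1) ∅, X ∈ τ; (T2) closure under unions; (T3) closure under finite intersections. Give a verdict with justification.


τ is NOT a topology on X.

Axiom (T1): ∅ ∈ τ? Yes; X ∈ τ? Yes.
Axiom (T2/T3): check pairwise unions and intersections of members of τ.
Counterexample for (T3): {2, 4, 5} ∩ {3, 4, 5} = {4, 5} ∉ τ. Therefore τ is NOT a topology.


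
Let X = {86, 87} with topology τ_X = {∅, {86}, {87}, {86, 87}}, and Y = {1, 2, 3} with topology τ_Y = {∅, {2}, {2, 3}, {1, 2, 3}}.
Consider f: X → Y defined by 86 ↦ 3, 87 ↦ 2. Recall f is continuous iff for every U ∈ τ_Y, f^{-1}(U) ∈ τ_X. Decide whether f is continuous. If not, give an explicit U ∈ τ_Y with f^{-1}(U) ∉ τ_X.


f IS continuous.

Compute f^{-1}(U) for each U ∈ τ_Y:
  U = ∅: f^{-1}(U) = ∅ ∈ τ_X ✓.
  U = {2}: f^{-1}(U) = {87} ∈ τ_X ✓.
  U = {2, 3}: f^{-1}(U) = {86, 87} ∈ τ_X ✓.
  U = {1, 2, 3}: f^{-1}(U) = {86, 87} ∈ τ_X ✓.
Every preimage lies in τ_X, so f IS continuous.


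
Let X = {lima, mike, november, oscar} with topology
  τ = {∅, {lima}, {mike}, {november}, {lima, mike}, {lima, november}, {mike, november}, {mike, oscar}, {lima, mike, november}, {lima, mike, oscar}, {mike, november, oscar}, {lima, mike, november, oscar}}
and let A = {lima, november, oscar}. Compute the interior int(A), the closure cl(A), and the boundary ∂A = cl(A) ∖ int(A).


int(A) = {lima, november}, cl(A) = {lima, november, oscar}, ∂A = {oscar}.

Closed sets in (X, τ) are complements of opens:
  closed(X, τ) = {∅, {lima}, {november}, {oscar}, {lima, november}, {lima, oscar}, {mike, oscar}, {november, oscar}, {lima, mike, oscar}, {lima, november, oscar}, {mike, november, oscar}, {lima, mike, november, oscar}}.
int(A) = ⋃ {U ∈ τ : U ⊆ A}. Opens contained in A: ∅, {lima}, {november}, {lima, november}.
Taking the union of these: int(A) = {lima, november}.
cl(A) = ⋂ {C closed : A ⊆ C}. Closed sets containing A: {lima, november, oscar}, {lima, mike, november, oscar}.
Intersecting these: cl(A) = {lima, november, oscar}.
∂A = cl(A) ∖ int(A) = {lima, november, oscar} ∖ {lima, november} = {oscar}.


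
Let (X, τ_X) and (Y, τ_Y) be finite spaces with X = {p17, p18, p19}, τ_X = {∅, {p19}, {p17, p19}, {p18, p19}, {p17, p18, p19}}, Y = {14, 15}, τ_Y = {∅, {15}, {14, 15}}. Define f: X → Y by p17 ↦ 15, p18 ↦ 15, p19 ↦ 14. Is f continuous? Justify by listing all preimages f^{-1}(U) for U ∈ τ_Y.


f is NOT continuous.

Compute f^{-1}(U) for each U ∈ τ_Y:
  U = ∅: f^{-1}(U) = ∅ ∈ τ_X ✓.
  U = {15}: f^{-1}(U) = {p17, p18} ∉ τ_X ✗.
  U = {14, 15}: f^{-1}(U) = {p17, p18, p19} ∈ τ_X ✓.
Found U = {15} with f^{-1}(U) = {p17, p18} not in τ_X. Therefore f is NOT continuous.


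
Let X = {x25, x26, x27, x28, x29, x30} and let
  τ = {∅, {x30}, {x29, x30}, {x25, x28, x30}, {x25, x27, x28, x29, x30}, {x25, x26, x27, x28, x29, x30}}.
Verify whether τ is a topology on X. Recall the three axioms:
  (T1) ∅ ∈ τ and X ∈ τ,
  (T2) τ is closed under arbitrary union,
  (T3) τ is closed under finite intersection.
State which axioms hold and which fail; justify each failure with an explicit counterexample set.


τ is NOT a topology on X.

Axiom (T1): ∅ ∈ τ? Yes; X ∈ τ? Yes.
Axiom (T2/T3): check pairwise unions and intersections of members of τ.
Counterexample for (T2): {x29, x30} ∪ {x25, x28, x30} = {x25, x28, x29, x30} ∉ τ. Therefore τ is NOT a topology.


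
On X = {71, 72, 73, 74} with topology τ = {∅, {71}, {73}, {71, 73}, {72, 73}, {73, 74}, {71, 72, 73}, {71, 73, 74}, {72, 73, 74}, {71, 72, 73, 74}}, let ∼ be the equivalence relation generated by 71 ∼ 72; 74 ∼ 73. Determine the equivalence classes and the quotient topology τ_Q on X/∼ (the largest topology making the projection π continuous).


X/∼ = {[71=72], [73=74]}; |τ_Q| = 3.

Equivalence classes: [71=72], [73=74].
Quotient map π: X → X/∼ sends 71 ↦ [71=72], 72 ↦ [71=72], 73 ↦ [73=74], 74 ↦ [73=74].
For each subset V ⊆ X/∼, compute π^{-1}(V) ⊆ X and check whether π^{-1}(V) ∈ τ. V is open in τ_Q iff π^{-1}(V) ∈ τ.
  V = {}: π^{-1}(V) = ∅ ∈ τ ✓.
  V = {[71=72]}: π^{-1}(V) = {71, 72} ∉ τ ✗.
  V = {[73=74]}: π^{-1}(V) = {73, 74} ∈ τ ✓.
  V = {[71=72], [73=74]}: π^{-1}(V) = {71, 72, 73, 74} ∈ τ ✓.
Open sets in the quotient: τ_Q = {{}, {[73=74]}, {[71=72], [73=74]}} (3 elements).


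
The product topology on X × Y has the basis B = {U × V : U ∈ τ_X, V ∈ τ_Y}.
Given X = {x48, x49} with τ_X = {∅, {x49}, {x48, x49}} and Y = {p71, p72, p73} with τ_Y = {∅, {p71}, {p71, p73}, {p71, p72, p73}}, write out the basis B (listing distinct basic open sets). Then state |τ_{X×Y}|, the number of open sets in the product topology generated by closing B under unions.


Basis B = {∅ × ∅, {x49} × {p71}, {x48, x49} × {p71}, {x49} × {p71, p73}, {x49} × {p71, p72, p73}, {x48, x49} × {p71, p73}, {x48, x49} × {p71, p72, p73}}; |τ_{X×Y}| = 10.

Enumerate products U × V with U ∈ τ_X, V ∈ τ_Y (deduplicated):
  ∅ × ∅ = {} (∅)
  {x49} × {p71} = {(x49,p71)}
  {x48, x49} × {p71} = {(x48,p71), (x49,p71)}
  {x49} × {p71, p73} = {(x49,p71), (x49,p73)}
  {x49} × {p71, p72, p73} = {(x49,p71), (x49,p72), (x49,p73)}
  {x48, x49} × {p71, p73} = {(x48,p71), (x48,p73), (x49,p71), (x49,p73)}
  {x48, x49} × {p71, p72, p73} = {(x48,p71), (x48,p72), (x48,p73), (x49,p71), (x49,p72), (x49,p73)}
These 7 distinct sets form the basis B.
Close under arbitrary unions to get τ_{X×Y}; counting gives |τ_{X×Y}| = 10.


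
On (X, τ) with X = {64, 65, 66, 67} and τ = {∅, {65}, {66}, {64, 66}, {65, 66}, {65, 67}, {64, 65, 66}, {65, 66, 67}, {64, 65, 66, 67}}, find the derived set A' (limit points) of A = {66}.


A' = {64}

For each x ∈ X, list the open sets U ∈ τ with x ∈ U, then check whether U ∩ (A ∖ {x}) ≠ ∅ for every such U.
  x = 64: opens ∋ x are {64, 66}, {64, 65, 66}, {64, 65, 66, 67}; each meets A ∖ {64}, so x IS a limit point.
  x = 65: open {65} ∋ x has {65} ∩ (A ∖ {65}) = ∅, so x is NOT a limit point.
  x = 66: open {66} ∋ x has {66} ∩ (A ∖ {66}) = ∅, so x is NOT a limit point.
  x = 67: open {65, 67} ∋ x has {65, 67} ∩ (A ∖ {67}) = ∅, so x is NOT a limit point.
Collecting: A' = {64}.


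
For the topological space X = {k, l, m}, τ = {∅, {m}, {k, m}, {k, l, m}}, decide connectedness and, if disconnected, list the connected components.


(X, τ) is connected.

Find clopen sets (U ∈ τ with X ∖ U ∈ τ):
  U = ∅, X ∖ U = {k, l, m} — both open, so U is clopen.
  U = {k, l, m}, X ∖ U = ∅ — both open, so U is clopen.
Only trivial clopens (∅ and X) exist, so (X, τ) is connected.
Compute connected components by grouping points that agree on all clopens:
  component: {k, l, m}


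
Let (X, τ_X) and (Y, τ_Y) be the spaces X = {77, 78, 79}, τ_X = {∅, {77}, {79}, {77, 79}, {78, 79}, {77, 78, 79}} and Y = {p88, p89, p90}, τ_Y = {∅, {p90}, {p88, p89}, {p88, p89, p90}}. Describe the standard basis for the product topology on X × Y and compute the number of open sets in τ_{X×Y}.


Basis B = {∅ × ∅, {77} × {p90}, {79} × {p90}, {77} × {p88, p89}, {77, 79} × {p90}, {78, 79} × {p90}, {79} × {p88, p89}, {77} × {p88, p89, p90}, {77, 78, 79} × {p90}, {79} × {p88, p89, p90}, {77, 79} × {p88, p89}, {78, 79} × {p88, p89}, {77, 79} × {p88, p89, p90}, {77, 78, 79} × {p88, p89}, {78, 79} × {p88, p89, p90}, {77, 78, 79} × {p88, p89, p90}}; |τ_{X×Y}| = 36.

Enumerate products U × V with U ∈ τ_X, V ∈ τ_Y (deduplicated):
  ∅ × ∅ = {} (∅)
  {77} × {p90} = {(77,p90)}
  {79} × {p90} = {(79,p90)}
  {77} × {p88, p89} = {(77,p88), (77,p89)}
  {77, 79} × {p90} = {(77,p90), (79,p90)}
  {78, 79} × {p90} = {(78,p90), (79,p90)}
  {79} × {p88, p89} = {(79,p88), (79,p89)}
  {77} × {p88, p89, p90} = {(77,p88), (77,p89), (77,p90)}
  {77, 78, 79} × {p90} = {(77,p90), (78,p90), (79,p90)}
  {79} × {p88, p89, p90} = {(79,p88), (79,p89), (79,p90)}
  {77, 79} × {p88, p89} = {(77,p88), (77,p89), (79,p88), (79,p89)}
  {78, 79} × {p88, p89} = {(78,p88), (78,p89), (79,p88), (79,p89)}
  {77, 79} × {p88, p89, p90} = {(77,p88), (77,p89), (77,p90), (79,p88), (79,p89), (79,p90)}
  {77, 78, 79} × {p88, p89} = {(77,p88), (77,p89), (78,p88), (78,p89), (79,p88), (79,p89)}
  {78, 79} × {p88, p89, p90} = {(78,p88), (78,p89), (78,p90), (79,p88), (79,p89), (79,p90)}
  {77, 78, 79} × {p88, p89, p90} = {(77,p88), (77,p89), (77,p90), (78,p88), (78,p89), (78,p90), (79,p88), (79,p89), (79,p90)}
These 16 distinct sets form the basis B.
Close under arbitrary unions to get τ_{X×Y}; counting gives |τ_{X×Y}| = 36.


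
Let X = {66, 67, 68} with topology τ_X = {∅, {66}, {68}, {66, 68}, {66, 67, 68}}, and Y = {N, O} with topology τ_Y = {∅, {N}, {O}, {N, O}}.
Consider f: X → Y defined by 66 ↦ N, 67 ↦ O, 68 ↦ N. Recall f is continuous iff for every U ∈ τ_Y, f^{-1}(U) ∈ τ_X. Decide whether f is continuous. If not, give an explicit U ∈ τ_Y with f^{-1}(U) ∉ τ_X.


f is NOT continuous.

Compute f^{-1}(U) for each U ∈ τ_Y:
  U = ∅: f^{-1}(U) = ∅ ∈ τ_X ✓.
  U = {N}: f^{-1}(U) = {66, 68} ∈ τ_X ✓.
  U = {O}: f^{-1}(U) = {67} ∉ τ_X ✗.
  U = {N, O}: f^{-1}(U) = {66, 67, 68} ∈ τ_X ✓.
Found U = {O} with f^{-1}(U) = {67} not in τ_X. Therefore f is NOT continuous.


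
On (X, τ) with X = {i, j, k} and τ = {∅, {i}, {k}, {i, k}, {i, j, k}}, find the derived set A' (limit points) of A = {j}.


A' = ∅

For each x ∈ X, list the open sets U ∈ τ with x ∈ U, then check whether U ∩ (A ∖ {x}) ≠ ∅ for every such U.
  x = i: open {i} ∋ x has {i} ∩ (A ∖ {i}) = ∅, so x is NOT a limit point.
  x = j: open {i, j, k} ∋ x has {i, j, k} ∩ (A ∖ {j}) = ∅, so x is NOT a limit point.
  x = k: open {k} ∋ x has {k} ∩ (A ∖ {k}) = ∅, so x is NOT a limit point.
Collecting: A' = ∅.


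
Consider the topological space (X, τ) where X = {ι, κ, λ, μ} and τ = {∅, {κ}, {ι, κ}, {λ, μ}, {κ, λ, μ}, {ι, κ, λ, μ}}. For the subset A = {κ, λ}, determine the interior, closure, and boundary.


int(A) = {κ}, cl(A) = {ι, κ, λ, μ}, ∂A = {ι, λ, μ}.

Closed sets in (X, τ) are complements of opens:
  closed(X, τ) = {∅, {ι}, {ι, κ}, {λ, μ}, {ι, λ, μ}, {ι, κ, λ, μ}}.
int(A) = ⋃ {U ∈ τ : U ⊆ A}. Opens contained in A: ∅, {κ}.
Taking the union of these: int(A) = {κ}.
cl(A) = ⋂ {C closed : A ⊆ C}. Closed sets containing A: {ι, κ, λ, μ}.
Intersecting these: cl(A) = {ι, κ, λ, μ}.
∂A = cl(A) ∖ int(A) = {ι, κ, λ, μ} ∖ {κ} = {ι, λ, μ}.


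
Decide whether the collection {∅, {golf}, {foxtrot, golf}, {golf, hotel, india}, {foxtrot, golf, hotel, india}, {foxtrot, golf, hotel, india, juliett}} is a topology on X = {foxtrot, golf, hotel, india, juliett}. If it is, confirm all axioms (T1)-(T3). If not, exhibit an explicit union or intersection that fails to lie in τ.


τ IS a topology on X.

Axiom (T1): ∅ ∈ τ? Yes; X ∈ τ? Yes.
Axiom (T2/T3): check pairwise unions and intersections of members of τ.
All pairwise intersections and unions checked — each lies in τ. Therefore τ satisfies (T1), (T2), (T3): it IS a topology on X.


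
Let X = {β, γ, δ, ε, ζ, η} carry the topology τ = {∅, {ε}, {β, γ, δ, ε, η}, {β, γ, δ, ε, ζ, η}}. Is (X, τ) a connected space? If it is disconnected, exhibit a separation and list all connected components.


(X, τ) is connected.

Find clopen sets (U ∈ τ with X ∖ U ∈ τ):
  U = ∅, X ∖ U = {β, γ, δ, ε, ζ, η} — both open, so U is clopen.
  U = {β, γ, δ, ε, ζ, η}, X ∖ U = ∅ — both open, so U is clopen.
Only trivial clopens (∅ and X) exist, so (X, τ) is connected.
Compute connected components by grouping points that agree on all clopens:
  component: {β, γ, δ, ε, ζ, η}


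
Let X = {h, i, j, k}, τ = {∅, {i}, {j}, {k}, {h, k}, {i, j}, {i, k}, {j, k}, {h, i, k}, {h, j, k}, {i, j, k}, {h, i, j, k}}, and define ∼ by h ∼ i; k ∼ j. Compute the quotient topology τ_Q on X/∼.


X/∼ = {[h=i], [j=k]}; |τ_Q| = 3.

Equivalence classes: [h=i], [j=k].
Quotient map π: X → X/∼ sends h ↦ [h=i], i ↦ [h=i], j ↦ [j=k], k ↦ [j=k].
For each subset V ⊆ X/∼, compute π^{-1}(V) ⊆ X and check whether π^{-1}(V) ∈ τ. V is open in τ_Q iff π^{-1}(V) ∈ τ.
  V = {}: π^{-1}(V) = ∅ ∈ τ ✓.
  V = {[h=i]}: π^{-1}(V) = {h, i} ∉ τ ✗.
  V = {[j=k]}: π^{-1}(V) = {j, k} ∈ τ ✓.
  V = {[h=i], [j=k]}: π^{-1}(V) = {h, i, j, k} ∈ τ ✓.
Open sets in the quotient: τ_Q = {{}, {[j=k]}, {[h=i], [j=k]}} (3 elements).


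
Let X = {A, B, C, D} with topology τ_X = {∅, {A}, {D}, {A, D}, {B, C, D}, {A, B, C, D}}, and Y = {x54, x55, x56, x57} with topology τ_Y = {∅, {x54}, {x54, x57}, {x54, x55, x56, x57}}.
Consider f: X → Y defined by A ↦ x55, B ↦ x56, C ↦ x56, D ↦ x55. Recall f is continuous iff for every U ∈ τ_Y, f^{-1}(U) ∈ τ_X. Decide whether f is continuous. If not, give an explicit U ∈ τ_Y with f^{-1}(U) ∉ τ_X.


f IS continuous.

Compute f^{-1}(U) for each U ∈ τ_Y:
  U = ∅: f^{-1}(U) = ∅ ∈ τ_X ✓.
  U = {x54}: f^{-1}(U) = ∅ ∈ τ_X ✓.
  U = {x54, x57}: f^{-1}(U) = ∅ ∈ τ_X ✓.
  U = {x54, x55, x56, x57}: f^{-1}(U) = {A, B, C, D} ∈ τ_X ✓.
Every preimage lies in τ_X, so f IS continuous.


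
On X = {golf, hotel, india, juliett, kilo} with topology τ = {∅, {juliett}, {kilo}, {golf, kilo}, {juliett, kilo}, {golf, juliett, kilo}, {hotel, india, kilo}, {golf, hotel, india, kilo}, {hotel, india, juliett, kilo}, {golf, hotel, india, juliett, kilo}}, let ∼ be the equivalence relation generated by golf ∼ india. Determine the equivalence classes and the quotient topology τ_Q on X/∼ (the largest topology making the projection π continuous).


X/∼ = {[golf=india], [hotel], [juliett], [kilo]}; |τ_Q| = 6.

Equivalence classes: [golf=india], [hotel], [juliett], [kilo].
Quotient map π: X → X/∼ sends golf ↦ [golf=india], hotel ↦ [hotel], india ↦ [golf=india], juliett ↦ [juliett], kilo ↦ [kilo].
For each subset V ⊆ X/∼, compute π^{-1}(V) ⊆ X and check whether π^{-1}(V) ∈ τ. V is open in τ_Q iff π^{-1}(V) ∈ τ.
  V = {}: π^{-1}(V) = ∅ ∈ τ ✓.
  V = {[golf=india]}: π^{-1}(V) = {golf, india} ∉ τ ✗.
  V = {[hotel]}: π^{-1}(V) = {hotel} ∉ τ ✗.
  V = {[golf=india], [hotel]}: π^{-1}(V) = {golf, hotel, india} ∉ τ ✗.
  V = {[juliett]}: π^{-1}(V) = {juliett} ∈ τ ✓.
  V = {[golf=india], [juliett]}: π^{-1}(V) = {golf, india, juliett} ∉ τ ✗.
  V = {[hotel], [juliett]}: π^{-1}(V) = {hotel, juliett} ∉ τ ✗.
  V = {[golf=india], [hotel], [juliett]}: π^{-1}(V) = {golf, hotel, india, juliett} ∉ τ ✗.
  V = {[kilo]}: π^{-1}(V) = {kilo} ∈ τ ✓.
  V = {[golf=india], [kilo]}: π^{-1}(V) = {golf, india, kilo} ∉ τ ✗.
  V = {[hotel], [kilo]}: π^{-1}(V) = {hotel, kilo} ∉ τ ✗.
  V = {[golf=india], [hotel], [kilo]}: π^{-1}(V) = {golf, hotel, india, kilo} ∈ τ ✓.
  V = {[juliett], [kilo]}: π^{-1}(V) = {juliett, kilo} ∈ τ ✓.
  V = {[golf=india], [juliett], [kilo]}: π^{-1}(V) = {golf, india, juliett, kilo} ∉ τ ✗.
  V = {[hotel], [juliett], [kilo]}: π^{-1}(V) = {hotel, juliett, kilo} ∉ τ ✗.
  V = {[golf=india], [hotel], [juliett], [kilo]}: π^{-1}(V) = {golf, hotel, india, juliett, kilo} ∈ τ ✓.
Open sets in the quotient: τ_Q = {{}, {[juliett]}, {[kilo]}, {[golf=india], [hotel], [kilo]}, {[juliett], [kilo]}, {[golf=india], [hotel], [juliett], [kilo]}} (6 elements).
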